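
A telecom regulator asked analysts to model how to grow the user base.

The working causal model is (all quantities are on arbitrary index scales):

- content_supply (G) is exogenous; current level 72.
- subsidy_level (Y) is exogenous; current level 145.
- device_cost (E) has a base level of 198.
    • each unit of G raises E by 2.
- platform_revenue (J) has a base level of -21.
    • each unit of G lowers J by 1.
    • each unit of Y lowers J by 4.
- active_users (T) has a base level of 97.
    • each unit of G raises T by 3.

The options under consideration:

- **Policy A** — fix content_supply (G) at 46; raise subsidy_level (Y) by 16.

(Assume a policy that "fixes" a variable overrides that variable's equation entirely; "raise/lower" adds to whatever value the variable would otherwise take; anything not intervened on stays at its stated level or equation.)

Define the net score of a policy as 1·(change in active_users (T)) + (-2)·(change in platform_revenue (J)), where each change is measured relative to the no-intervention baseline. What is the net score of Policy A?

Baseline:
  G = 72
  Y = 145
  J = -21 − 72 − 4·145 = -673
  T = 97 + 3·72 = 313
Policy A (G := 46, Y + 16):
  G = 46
  Y = 145 + 16 = 161
  J = -21 − 46 − 4·161 = -711
  T = 97 + 3·46 = 235
ΔT = 235 − 313 = -78; ΔJ = -711 − (-673) = -38
Score = 1·(-78) + (-2)·(-38) = -2

-2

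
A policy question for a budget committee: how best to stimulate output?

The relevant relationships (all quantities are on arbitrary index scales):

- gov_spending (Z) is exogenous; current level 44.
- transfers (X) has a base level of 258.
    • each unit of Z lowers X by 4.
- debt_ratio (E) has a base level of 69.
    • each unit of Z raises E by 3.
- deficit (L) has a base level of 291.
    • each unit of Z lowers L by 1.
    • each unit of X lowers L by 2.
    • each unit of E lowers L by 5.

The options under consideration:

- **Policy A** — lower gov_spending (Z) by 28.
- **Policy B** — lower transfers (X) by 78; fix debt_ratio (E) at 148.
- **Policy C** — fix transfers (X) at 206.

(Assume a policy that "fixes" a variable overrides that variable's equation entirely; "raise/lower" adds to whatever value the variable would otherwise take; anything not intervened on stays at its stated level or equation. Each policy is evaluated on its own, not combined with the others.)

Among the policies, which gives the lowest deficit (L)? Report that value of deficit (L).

Policy A (Z − 28):
  Z = 44 − 28 = 16
  X = 258 − 4·16 = 194
  E = 69 + 3·16 = 117
  L = 291 − 16 − 2·194 − 5·117 = -698
Policy B (X − 78, E := 148):
  Z = 44
  X = 258 − 4·44 (−78 from intervention) = 4
  E = 148
  L = 291 − 44 − 2·4 − 5·148 = -501
Policy C (X := 206):
  Z = 44
  X = 206
  E = 69 + 3·44 = 201
  L = 291 − 44 − 2·206 − 5·201 = -1170
Comparing — Policy A: L=-698, Policy B: L=-501, Policy C: L=-1170. Lowest is -1170 (Policy C).

-1170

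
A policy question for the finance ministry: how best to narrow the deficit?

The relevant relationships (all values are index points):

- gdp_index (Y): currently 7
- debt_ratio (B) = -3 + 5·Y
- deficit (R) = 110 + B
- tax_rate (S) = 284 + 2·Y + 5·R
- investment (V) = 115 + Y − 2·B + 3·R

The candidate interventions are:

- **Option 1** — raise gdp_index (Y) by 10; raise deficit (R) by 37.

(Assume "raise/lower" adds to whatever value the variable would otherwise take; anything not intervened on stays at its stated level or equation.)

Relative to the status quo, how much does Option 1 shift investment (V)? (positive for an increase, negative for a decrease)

171

Baseline:
  Y = 7
  B = -3 + 5·7 = 32
  R = 110 + 32 = 142
  V = 115 + 7 − 2·32 + 3·142 = 484
Option 1 (Y + 10, R + 37):
  Y = 7 + 10 = 17
  B = -3 + 5·17 = 82
  R = 110 + 82 (+37 from intervention) = 229
  V = 115 + 17 − 2·82 + 3·229 = 655
Change in V: 655 − 484 = 171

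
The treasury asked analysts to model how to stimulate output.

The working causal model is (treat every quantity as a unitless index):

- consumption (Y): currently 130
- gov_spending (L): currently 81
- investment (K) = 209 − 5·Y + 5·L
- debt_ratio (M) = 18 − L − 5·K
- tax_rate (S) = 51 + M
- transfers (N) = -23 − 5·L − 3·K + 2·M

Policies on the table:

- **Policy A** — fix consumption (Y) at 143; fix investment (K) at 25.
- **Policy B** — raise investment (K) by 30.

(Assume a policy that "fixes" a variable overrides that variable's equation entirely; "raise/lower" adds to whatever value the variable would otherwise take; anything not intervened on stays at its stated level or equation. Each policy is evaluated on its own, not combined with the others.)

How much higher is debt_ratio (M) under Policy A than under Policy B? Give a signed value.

Policy A (Y := 143, K := 25):
  Y = 143
  L = 81
  K = 25
  M = 18 − 81 − 5·25 = -188
Policy B (K + 30):
  Y = 130
  L = 81
  K = 209 − 5·130 + 5·81 (+30 from intervention) = -6
  M = 18 − 81 − 5·(-6) = -33
M: -188 − (-33) = -155

-155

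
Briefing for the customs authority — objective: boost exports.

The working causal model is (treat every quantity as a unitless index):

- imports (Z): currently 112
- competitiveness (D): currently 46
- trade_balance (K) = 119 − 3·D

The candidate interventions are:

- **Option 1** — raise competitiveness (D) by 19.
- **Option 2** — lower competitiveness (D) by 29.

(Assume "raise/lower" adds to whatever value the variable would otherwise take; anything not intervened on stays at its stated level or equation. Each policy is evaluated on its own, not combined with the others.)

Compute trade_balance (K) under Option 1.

Option 1 (D + 19):
  D = 46 + 19 = 65
  K = 119 − 3·65 = -76

-76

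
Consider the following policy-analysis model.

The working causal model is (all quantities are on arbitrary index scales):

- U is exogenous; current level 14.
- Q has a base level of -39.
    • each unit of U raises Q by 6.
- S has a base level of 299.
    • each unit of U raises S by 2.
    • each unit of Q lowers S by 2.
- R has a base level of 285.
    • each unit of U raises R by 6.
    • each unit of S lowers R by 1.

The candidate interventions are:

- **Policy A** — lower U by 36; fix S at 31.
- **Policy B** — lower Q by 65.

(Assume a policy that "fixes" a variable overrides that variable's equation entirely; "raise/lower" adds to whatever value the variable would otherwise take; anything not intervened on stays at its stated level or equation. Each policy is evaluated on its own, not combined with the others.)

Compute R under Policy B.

2

Policy B (Q − 65):
  U = 14
  Q = -39 + 6·14 (−65 from intervention) = -20
  S = 299 + 2·14 − 2·(-20) = 367
  R = 285 + 6·14 − 367 = 2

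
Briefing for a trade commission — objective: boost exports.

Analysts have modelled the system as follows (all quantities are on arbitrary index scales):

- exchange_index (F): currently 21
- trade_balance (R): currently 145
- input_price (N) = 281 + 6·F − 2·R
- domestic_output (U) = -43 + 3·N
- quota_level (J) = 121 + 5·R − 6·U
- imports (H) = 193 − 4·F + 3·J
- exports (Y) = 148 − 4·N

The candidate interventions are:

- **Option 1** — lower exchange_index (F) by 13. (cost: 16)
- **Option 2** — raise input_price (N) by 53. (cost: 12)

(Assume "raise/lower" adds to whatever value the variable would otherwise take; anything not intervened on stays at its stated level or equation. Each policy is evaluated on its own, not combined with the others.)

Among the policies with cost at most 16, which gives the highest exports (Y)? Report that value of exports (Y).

Option 1 (F − 13):
  F = 21 − 13 = 8
  R = 145
  N = 281 + 6·8 − 2·145 = 39
  Y = 148 − 4·39 = -8
Option 2 (N + 53):
  F = 21
  R = 145
  N = 281 + 6·21 − 2·145 (+53 from intervention) = 170
  Y = 148 − 4·170 = -532
Comparing — Option 1: Y=-8, Option 2: Y=-532. Highest is -8 (Option 1).

-8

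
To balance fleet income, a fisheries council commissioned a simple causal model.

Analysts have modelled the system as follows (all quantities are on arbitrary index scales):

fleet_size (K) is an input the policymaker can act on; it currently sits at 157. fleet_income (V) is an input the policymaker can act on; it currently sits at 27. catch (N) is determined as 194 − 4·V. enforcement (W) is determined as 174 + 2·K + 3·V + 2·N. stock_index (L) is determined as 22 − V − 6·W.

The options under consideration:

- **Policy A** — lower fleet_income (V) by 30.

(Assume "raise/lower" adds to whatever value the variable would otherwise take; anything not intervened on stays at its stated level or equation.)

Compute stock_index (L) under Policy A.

Policy A (V − 30):
  K = 157
  V = 27 − 30 = -3
  N = 194 − 4·(-3) = 206
  W = 174 + 2·157 + 3·(-3) + 2·206 = 891
  L = 22 − (-3) − 6·891 = -5321

-5321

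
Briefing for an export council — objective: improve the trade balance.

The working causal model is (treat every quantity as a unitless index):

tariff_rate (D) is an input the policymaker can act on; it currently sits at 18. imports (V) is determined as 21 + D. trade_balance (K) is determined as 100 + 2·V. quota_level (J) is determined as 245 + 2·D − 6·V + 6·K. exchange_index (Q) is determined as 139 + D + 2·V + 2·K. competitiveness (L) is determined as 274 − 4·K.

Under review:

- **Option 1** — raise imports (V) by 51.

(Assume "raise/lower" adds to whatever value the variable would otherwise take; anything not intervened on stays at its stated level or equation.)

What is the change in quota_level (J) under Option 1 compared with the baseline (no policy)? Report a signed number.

306

Baseline:
  D = 18
  V = 21 + 18 = 39
  K = 100 + 2·39 = 178
  J = 245 + 2·18 − 6·39 + 6·178 = 1115
Option 1 (V + 51):
  D = 18
  V = 21 + 18 (+51 from intervention) = 90
  K = 100 + 2·90 = 280
  J = 245 + 2·18 − 6·90 + 6·280 = 1421
Change in J: 1421 − 1115 = 306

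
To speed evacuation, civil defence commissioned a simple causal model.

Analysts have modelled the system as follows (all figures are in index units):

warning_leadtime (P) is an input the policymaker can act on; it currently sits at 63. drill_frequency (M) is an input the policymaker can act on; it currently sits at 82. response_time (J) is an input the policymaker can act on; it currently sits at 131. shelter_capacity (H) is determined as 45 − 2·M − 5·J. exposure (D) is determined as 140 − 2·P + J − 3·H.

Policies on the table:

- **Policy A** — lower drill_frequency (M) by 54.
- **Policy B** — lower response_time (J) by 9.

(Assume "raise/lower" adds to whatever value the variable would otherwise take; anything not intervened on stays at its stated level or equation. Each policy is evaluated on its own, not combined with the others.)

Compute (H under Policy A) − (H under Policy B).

63

Policy A (M − 54):
  M = 82 − 54 = 28
  J = 131
  H = 45 − 2·28 − 5·131 = -666
Policy B (J − 9):
  M = 82
  J = 131 − 9 = 122
  H = 45 − 2·82 − 5·122 = -729
H: -666 − (-729) = 63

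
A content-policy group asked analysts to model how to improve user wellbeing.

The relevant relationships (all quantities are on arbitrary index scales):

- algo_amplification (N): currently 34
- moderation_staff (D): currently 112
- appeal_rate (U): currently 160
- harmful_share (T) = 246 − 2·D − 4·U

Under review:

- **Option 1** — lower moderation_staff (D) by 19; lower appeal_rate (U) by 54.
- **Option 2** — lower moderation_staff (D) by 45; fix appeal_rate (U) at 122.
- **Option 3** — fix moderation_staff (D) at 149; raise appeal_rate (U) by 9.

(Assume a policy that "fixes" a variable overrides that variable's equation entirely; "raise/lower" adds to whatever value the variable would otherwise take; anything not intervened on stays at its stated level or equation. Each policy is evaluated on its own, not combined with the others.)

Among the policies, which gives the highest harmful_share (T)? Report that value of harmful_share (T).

Option 1 (D − 19, U − 54):
  D = 112 − 19 = 93
  U = 160 − 54 = 106
  T = 246 − 2·93 − 4·106 = -364
Option 2 (D − 45, U := 122):
  D = 112 − 45 = 67
  U = 122
  T = 246 − 2·67 − 4·122 = -376
Option 3 (D := 149, U + 9):
  D = 149
  U = 160 + 9 = 169
  T = 246 − 2·149 − 4·169 = -728
Comparing — Option 1: T=-364, Option 2: T=-376, Option 3: T=-728. Highest is -364 (Option 1).

-364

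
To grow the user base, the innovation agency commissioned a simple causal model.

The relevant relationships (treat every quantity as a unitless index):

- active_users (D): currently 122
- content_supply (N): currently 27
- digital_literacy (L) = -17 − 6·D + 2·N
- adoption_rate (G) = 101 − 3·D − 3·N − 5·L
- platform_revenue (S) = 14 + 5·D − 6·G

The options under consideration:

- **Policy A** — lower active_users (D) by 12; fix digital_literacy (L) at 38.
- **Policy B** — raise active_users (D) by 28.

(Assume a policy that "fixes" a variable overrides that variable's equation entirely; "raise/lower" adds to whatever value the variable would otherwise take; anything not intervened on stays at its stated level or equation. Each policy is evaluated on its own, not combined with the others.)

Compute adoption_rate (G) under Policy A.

Policy A (D − 12, L := 38):
  D = 122 − 12 = 110
  N = 27
  L = 38
  G = 101 − 3·110 − 3·27 − 5·38 = -500

-500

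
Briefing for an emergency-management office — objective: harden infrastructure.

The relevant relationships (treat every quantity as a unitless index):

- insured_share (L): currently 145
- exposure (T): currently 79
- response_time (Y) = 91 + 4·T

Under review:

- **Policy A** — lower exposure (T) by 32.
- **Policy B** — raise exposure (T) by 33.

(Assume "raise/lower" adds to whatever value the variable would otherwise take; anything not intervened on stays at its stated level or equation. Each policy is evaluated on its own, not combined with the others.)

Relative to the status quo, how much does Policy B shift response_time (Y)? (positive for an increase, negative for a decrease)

Baseline:
  T = 79
  Y = 91 + 4·79 = 407
Policy B (T + 33):
  T = 79 + 33 = 112
  Y = 91 + 4·112 = 539
Change in Y: 539 − 407 = 132

132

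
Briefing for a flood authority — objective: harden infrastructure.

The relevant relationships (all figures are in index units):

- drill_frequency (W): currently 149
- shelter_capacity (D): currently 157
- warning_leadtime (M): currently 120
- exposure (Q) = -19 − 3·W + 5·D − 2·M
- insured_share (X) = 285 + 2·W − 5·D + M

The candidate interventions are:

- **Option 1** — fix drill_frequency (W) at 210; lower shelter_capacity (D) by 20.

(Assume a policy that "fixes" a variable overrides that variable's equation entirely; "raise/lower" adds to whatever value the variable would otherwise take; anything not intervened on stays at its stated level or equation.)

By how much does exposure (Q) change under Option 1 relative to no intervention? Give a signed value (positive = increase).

Baseline:
  W = 149
  D = 157
  M = 120
  Q = -19 − 3·149 + 5·157 − 2·120 = 79
Option 1 (W := 210, D − 20):
  W = 210
  D = 157 − 20 = 137
  M = 120
  Q = -19 − 3·210 + 5·137 − 2·120 = -204
Change in Q: -204 − 79 = -283

-283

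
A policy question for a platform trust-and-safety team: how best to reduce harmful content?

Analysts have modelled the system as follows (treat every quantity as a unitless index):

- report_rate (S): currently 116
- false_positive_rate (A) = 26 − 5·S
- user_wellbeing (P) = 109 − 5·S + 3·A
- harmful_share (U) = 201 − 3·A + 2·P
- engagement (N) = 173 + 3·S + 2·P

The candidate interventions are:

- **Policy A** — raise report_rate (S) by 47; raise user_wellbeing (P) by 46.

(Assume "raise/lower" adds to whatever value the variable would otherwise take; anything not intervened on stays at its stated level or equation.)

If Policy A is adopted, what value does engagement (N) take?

-5392

Policy A (S + 47, P + 46):
  S = 116 + 47 = 163
  A = 26 − 5·163 = -789
  P = 109 − 5·163 + 3·(-789) (+46 from intervention) = -3027
  N = 173 + 3·163 + 2·(-3027) = -5392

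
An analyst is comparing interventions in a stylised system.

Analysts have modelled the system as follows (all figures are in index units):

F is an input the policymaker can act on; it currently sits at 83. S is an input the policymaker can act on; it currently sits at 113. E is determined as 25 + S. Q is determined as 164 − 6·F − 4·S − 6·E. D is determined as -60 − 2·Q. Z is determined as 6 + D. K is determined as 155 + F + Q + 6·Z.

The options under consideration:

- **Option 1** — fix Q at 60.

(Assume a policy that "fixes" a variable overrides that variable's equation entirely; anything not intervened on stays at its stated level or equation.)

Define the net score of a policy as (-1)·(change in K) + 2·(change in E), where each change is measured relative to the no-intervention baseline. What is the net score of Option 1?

Baseline:
  F = 83
  S = 113
  E = 25 + 113 = 138
  Q = 164 − 6·83 − 4·113 − 6·138 = -1614
  D = -60 − 2·(-1614) = 3168
  Z = 6 + 3168 = 3174
  K = 155 + 83 + (-1614) + 6·3174 = 17668
Option 1 (Q := 60):
  F = 83
  S = 113
  E = 25 + 113 = 138
  Q = 60
  D = -60 − 2·60 = -180
  Z = 6 + (-180) = -174
  K = 155 + 83 + 60 + 6·(-174) = -746
ΔK = -746 − 17668 = -18414; ΔE = 138 − 138 = 0
Score = (-1)·(-18414) + 2·0 = 18414

18414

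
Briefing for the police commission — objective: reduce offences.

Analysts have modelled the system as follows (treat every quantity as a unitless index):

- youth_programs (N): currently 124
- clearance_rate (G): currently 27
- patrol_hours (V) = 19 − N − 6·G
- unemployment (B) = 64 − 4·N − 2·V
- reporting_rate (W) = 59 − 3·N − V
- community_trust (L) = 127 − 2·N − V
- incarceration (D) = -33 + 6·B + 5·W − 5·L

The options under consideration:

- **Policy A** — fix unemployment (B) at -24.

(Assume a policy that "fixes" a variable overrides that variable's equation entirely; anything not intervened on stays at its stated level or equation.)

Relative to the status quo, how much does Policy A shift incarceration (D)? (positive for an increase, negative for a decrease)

Baseline:
  N = 124
  G = 27
  V = 19 − 124 − 6·27 = -267
  B = 64 − 4·124 − 2·(-267) = 102
  W = 59 − 3·124 − (-267) = -46
  L = 127 − 2·124 − (-267) = 146
  D = -33 + 6·102 + 5·(-46) − 5·146 = -381
Policy A (B := -24):
  N = 124
  G = 27
  V = 19 − 124 − 6·27 = -267
  B = -24
  W = 59 − 3·124 − (-267) = -46
  L = 127 − 2·124 − (-267) = 146
  D = -33 + 6·(-24) + 5·(-46) − 5·146 = -1137
Change in D: -1137 − (-381) = -756

-756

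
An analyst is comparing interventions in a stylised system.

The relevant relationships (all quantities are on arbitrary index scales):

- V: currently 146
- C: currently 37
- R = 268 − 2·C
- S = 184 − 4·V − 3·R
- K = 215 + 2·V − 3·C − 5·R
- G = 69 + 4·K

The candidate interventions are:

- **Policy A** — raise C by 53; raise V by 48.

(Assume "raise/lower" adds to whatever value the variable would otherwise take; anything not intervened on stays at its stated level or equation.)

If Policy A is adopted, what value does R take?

88

Policy A (C + 53, V + 48):
  C = 37 + 53 = 90
  R = 268 − 2·90 = 88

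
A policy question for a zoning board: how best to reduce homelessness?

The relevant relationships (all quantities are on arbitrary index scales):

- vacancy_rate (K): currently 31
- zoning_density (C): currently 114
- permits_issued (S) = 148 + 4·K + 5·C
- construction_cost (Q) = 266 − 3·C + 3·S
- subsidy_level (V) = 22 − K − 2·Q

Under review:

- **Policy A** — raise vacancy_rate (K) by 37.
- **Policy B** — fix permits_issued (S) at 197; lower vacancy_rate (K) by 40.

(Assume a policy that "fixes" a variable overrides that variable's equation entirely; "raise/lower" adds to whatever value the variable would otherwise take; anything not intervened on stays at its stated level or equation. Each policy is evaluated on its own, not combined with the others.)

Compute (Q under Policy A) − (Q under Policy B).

Policy A (K + 37):
  K = 31 + 37 = 68
  C = 114
  S = 148 + 4·68 + 5·114 = 990
  Q = 266 − 3·114 + 3·990 = 2894
Policy B (S := 197, K − 40):
  K = 31 − 40 = -9
  C = 114
  S = 197
  Q = 266 − 3·114 + 3·197 = 515
Q: 2894 − 515 = 2379

2379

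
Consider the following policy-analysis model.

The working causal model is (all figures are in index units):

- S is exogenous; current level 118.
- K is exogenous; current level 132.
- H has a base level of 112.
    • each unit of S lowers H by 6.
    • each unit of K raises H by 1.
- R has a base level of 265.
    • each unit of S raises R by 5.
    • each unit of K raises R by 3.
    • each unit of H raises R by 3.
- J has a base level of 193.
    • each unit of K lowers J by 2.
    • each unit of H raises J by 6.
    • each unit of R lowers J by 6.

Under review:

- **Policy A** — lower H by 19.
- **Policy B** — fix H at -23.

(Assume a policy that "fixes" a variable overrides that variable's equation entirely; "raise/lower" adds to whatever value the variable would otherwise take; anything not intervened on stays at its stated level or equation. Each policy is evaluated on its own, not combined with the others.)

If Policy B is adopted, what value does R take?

1182

Policy B (H := -23):
  S = 118
  K = 132
  H = -23
  R = 265 + 5·118 + 3·132 + 3·(-23) = 1182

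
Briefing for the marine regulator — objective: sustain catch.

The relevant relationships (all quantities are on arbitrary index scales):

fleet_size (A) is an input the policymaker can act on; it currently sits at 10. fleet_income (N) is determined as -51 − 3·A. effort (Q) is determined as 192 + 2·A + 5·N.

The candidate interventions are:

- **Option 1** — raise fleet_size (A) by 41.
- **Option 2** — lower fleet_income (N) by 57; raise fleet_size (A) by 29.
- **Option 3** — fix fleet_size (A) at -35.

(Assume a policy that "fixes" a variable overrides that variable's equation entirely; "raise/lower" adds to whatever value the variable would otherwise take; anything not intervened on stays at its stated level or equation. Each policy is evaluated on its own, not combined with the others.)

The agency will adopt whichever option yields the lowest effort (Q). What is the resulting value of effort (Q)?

-855

Option 1 (A + 41):
  A = 10 + 41 = 51
  N = -51 − 3·51 = -204
  Q = 192 + 2·51 + 5·(-204) = -726
Option 2 (N − 57, A + 29):
  A = 10 + 29 = 39
  N = -51 − 3·39 (−57 from intervention) = -225
  Q = 192 + 2·39 + 5·(-225) = -855
Option 3 (A := -35):
  A = -35
  N = -51 − 3·(-35) = 54
  Q = 192 + 2·(-35) + 5·54 = 392
Comparing — Option 1: Q=-726, Option 2: Q=-855, Option 3: Q=392. Lowest is -855 (Option 2).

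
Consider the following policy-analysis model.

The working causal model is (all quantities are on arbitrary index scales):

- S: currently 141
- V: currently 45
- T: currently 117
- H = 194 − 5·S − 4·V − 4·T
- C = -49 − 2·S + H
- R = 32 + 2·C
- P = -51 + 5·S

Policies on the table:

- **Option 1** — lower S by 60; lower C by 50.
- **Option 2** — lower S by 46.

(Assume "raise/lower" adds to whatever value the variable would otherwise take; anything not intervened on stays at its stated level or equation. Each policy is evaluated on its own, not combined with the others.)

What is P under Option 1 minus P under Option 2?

-70

Option 1 (S − 60, C − 50):
  S = 141 − 60 = 81
  P = -51 + 5·81 = 354
Option 2 (S − 46):
  S = 141 − 46 = 95
  P = -51 + 5·95 = 424
P: 354 − 424 = -70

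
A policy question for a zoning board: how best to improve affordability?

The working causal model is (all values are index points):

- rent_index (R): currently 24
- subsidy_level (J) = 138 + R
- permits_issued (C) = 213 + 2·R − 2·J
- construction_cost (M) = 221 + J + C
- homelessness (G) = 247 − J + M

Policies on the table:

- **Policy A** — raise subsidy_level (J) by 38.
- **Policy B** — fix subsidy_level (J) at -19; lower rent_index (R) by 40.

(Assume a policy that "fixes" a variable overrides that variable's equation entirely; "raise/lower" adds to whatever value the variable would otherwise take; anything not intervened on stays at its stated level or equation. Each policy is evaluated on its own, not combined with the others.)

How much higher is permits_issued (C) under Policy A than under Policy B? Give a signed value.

Policy A (J + 38):
  R = 24
  J = 138 + 24 (+38 from intervention) = 200
  C = 213 + 2·24 − 2·200 = -139
Policy B (J := -19, R − 40):
  R = 24 − 40 = -16
  J = -19
  C = 213 + 2·(-16) − 2·(-19) = 219
C: -139 − 219 = -358

-358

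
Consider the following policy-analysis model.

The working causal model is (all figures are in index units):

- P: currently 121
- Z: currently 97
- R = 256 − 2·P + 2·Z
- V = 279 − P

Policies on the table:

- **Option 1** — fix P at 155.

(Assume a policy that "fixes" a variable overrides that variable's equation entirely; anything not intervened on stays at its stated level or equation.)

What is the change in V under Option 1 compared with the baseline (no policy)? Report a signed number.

-34

Baseline:
  P = 121
  V = 279 − 121 = 158
Option 1 (P := 155):
  P = 155
  V = 279 − 155 = 124
Change in V: 124 − 158 = -34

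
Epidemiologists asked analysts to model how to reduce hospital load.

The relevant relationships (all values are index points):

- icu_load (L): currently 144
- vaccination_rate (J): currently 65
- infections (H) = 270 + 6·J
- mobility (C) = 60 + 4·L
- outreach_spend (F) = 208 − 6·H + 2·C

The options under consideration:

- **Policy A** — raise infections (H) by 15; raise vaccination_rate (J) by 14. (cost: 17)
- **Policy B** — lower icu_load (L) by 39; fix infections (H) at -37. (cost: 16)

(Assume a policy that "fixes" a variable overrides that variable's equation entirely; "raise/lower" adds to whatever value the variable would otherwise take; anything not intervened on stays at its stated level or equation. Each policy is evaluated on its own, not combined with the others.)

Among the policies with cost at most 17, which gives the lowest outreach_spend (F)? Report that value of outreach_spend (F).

-3074

Policy A (H + 15, J + 14):
  L = 144
  J = 65 + 14 = 79
  H = 270 + 6·79 (+15 from intervention) = 759
  C = 60 + 4·144 = 636
  F = 208 − 6·759 + 2·636 = -3074
Policy B (L − 39, H := -37):
  L = 144 − 39 = 105
  J = 65
  H = -37
  C = 60 + 4·105 = 480
  F = 208 − 6·(-37) + 2·480 = 1390
Comparing — Policy A: F=-3074, Policy B: F=1390. Lowest is -3074 (Policy A).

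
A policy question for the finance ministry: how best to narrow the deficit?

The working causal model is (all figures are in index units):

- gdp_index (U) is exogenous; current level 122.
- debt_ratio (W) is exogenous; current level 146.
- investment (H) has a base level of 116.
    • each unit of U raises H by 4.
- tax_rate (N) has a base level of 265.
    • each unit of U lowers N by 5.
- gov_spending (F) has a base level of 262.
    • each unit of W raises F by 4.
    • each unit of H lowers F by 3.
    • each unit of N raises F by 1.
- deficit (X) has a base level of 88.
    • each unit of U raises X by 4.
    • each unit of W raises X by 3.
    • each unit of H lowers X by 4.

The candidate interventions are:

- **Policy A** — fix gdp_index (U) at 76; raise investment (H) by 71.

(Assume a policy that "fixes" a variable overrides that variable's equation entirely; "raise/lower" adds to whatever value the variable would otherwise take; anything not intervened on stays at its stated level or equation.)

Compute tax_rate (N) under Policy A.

-115

Policy A (U := 76, H + 71):
  U = 76
  N = 265 − 5·76 = -115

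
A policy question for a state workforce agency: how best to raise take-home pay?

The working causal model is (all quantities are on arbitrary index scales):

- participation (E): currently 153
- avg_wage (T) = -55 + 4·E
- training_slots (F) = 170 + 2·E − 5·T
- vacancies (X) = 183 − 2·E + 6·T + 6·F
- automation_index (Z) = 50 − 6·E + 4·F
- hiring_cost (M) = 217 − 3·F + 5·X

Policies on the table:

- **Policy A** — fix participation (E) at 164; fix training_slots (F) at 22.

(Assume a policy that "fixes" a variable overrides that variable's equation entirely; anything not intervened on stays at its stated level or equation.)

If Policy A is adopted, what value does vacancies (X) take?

3593

Policy A (E := 164, F := 22):
  E = 164
  T = -55 + 4·164 = 601
  F = 22
  X = 183 − 2·164 + 6·601 + 6·22 = 3593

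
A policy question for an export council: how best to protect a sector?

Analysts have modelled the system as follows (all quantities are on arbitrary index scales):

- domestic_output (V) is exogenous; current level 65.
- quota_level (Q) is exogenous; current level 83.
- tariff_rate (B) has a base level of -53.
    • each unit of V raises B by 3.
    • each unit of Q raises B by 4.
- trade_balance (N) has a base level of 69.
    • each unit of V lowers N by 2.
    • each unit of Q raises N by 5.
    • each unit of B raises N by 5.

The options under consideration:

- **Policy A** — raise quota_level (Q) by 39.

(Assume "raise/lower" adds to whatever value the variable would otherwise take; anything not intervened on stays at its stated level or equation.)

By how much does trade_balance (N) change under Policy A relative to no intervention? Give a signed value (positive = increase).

975

Baseline:
  V = 65
  Q = 83
  B = -53 + 3·65 + 4·83 = 474
  N = 69 − 2·65 + 5·83 + 5·474 = 2724
Policy A (Q + 39):
  V = 65
  Q = 83 + 39 = 122
  B = -53 + 3·65 + 4·122 = 630
  N = 69 − 2·65 + 5·122 + 5·630 = 3699
Change in N: 3699 − 2724 = 975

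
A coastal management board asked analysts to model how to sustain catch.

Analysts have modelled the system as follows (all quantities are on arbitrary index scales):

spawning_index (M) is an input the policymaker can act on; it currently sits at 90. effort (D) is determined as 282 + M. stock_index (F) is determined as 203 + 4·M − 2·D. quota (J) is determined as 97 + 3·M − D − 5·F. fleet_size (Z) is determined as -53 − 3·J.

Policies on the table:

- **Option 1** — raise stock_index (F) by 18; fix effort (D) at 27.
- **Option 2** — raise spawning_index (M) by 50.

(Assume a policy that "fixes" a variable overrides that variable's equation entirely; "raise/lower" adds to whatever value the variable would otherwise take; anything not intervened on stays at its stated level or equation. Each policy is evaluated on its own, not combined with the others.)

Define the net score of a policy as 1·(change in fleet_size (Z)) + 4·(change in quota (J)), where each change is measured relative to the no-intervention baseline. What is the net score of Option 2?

-400

Baseline:
  M = 90
  D = 282 + 90 = 372
  F = 203 + 4·90 − 2·372 = -181
  J = 97 + 3·90 − 372 − 5·(-181) = 900
  Z = -53 − 3·900 = -2753
Option 2 (M + 50):
  M = 90 + 50 = 140
  D = 282 + 140 = 422
  F = 203 + 4·140 − 2·422 = -81
  J = 97 + 3·140 − 422 − 5·(-81) = 500
  Z = -53 − 3·500 = -1553
ΔZ = -1553 − (-2753) = 1200; ΔJ = 500 − 900 = -400
Score = 1·1200 + 4·(-400) = -400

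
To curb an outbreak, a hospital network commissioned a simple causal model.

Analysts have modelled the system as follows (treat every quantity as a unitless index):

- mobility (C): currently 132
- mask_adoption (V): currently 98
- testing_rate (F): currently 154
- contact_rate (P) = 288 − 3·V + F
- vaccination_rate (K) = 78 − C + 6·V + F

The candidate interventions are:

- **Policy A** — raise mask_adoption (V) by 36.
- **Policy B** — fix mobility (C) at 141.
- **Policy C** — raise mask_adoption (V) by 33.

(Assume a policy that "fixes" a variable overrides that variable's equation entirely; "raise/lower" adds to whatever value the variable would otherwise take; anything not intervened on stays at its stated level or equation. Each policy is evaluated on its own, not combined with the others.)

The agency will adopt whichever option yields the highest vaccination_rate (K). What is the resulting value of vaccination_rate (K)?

904

Policy A (V + 36):
  C = 132
  V = 98 + 36 = 134
  F = 154
  K = 78 − 132 + 6·134 + 154 = 904
Policy B (C := 141):
  C = 141
  V = 98
  F = 154
  K = 78 − 141 + 6·98 + 154 = 679
Policy C (V + 33):
  C = 132
  V = 98 + 33 = 131
  F = 154
  K = 78 − 132 + 6·131 + 154 = 886
Comparing — Policy A: K=904, Policy B: K=679, Policy C: K=886. Highest is 904 (Policy A).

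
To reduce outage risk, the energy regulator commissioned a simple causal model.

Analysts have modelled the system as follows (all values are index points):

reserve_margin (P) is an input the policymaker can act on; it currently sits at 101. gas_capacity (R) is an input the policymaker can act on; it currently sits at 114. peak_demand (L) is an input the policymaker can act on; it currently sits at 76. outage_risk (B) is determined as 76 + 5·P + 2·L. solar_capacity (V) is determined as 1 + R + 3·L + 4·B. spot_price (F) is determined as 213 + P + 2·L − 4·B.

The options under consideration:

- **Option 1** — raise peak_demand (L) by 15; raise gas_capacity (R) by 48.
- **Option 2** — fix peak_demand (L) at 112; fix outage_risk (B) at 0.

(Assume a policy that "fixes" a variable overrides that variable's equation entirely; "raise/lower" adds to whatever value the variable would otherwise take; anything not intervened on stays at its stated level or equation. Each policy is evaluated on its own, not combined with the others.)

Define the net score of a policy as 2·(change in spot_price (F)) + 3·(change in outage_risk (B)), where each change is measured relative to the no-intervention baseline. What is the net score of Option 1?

-90

Baseline:
  P = 101
  L = 76
  B = 76 + 5·101 + 2·76 = 733
  F = 213 + 101 + 2·76 − 4·733 = -2466
Option 1 (L + 15, R + 48):
  P = 101
  L = 76 + 15 = 91
  B = 76 + 5·101 + 2·91 = 763
  F = 213 + 101 + 2·91 − 4·763 = -2556
ΔF = -2556 − (-2466) = -90; ΔB = 763 − 733 = 30
Score = 2·(-90) + 3·30 = -90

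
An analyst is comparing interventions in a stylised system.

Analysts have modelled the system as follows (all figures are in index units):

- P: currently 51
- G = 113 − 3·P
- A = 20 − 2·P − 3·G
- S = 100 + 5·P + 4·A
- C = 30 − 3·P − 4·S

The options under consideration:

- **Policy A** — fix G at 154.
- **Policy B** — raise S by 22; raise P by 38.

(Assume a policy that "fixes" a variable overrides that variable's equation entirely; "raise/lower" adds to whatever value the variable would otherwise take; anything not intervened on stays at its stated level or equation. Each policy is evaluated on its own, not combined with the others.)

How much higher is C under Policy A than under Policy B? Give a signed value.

Policy A (G := 154):
  P = 51
  G = 154
  A = 20 − 2·51 − 3·154 = -544
  S = 100 + 5·51 + 4·(-544) = -1821
  C = 30 − 3·51 − 4·(-1821) = 7161
Policy B (S + 22, P + 38):
  P = 51 + 38 = 89
  G = 113 − 3·89 = -154
  A = 20 − 2·89 − 3·(-154) = 304
  S = 100 + 5·89 + 4·304 (+22 from intervention) = 1783
  C = 30 − 3·89 − 4·1783 = -7369
C: 7161 − (-7369) = 14530

14530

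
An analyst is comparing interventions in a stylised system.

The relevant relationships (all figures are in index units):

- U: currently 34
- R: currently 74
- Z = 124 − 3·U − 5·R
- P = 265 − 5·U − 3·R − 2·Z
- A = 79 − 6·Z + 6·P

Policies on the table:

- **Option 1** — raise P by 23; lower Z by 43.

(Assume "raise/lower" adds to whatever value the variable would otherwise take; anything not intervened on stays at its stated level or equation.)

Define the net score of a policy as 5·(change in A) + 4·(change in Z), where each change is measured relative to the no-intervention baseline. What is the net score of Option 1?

4388

Baseline:
  U = 34
  R = 74
  Z = 124 − 3·34 − 5·74 = -348
  P = 265 − 5·34 − 3·74 − 2·(-348) = 569
  A = 79 − 6·(-348) + 6·569 = 5581
Option 1 (P + 23, Z − 43):
  U = 34
  R = 74
  Z = 124 − 3·34 − 5·74 (−43 from intervention) = -391
  P = 265 − 5·34 − 3·74 − 2·(-391) (+23 from intervention) = 678
  A = 79 − 6·(-391) + 6·678 = 6493
ΔA = 6493 − 5581 = 912; ΔZ = -391 − (-348) = -43
Score = 5·912 + 4·(-43) = 4388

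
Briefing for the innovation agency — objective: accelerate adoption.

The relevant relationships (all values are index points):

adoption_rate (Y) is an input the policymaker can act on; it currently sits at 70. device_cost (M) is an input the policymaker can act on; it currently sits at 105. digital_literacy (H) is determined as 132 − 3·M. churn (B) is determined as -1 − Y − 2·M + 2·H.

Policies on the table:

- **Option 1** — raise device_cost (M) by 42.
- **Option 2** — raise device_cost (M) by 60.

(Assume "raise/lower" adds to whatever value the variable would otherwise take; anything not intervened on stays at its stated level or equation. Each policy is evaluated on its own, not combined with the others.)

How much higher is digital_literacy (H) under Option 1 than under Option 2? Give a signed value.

54

Option 1 (M + 42):
  M = 105 + 42 = 147
  H = 132 − 3·147 = -309
Option 2 (M + 60):
  M = 105 + 60 = 165
  H = 132 − 3·165 = -363
H: -309 − (-363) = 54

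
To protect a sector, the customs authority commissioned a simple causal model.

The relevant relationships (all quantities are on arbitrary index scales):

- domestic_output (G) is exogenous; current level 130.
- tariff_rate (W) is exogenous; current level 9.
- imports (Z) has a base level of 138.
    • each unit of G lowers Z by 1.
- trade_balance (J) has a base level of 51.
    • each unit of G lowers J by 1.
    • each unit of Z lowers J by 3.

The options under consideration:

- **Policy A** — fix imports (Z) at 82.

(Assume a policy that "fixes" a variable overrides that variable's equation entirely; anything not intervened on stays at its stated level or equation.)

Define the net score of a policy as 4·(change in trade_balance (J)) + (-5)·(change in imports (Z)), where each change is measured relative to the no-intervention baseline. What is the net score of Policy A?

-1258

Baseline:
  G = 130
  Z = 138 − 130 = 8
  J = 51 − 130 − 3·8 = -103
Policy A (Z := 82):
  G = 130
  Z = 82
  J = 51 − 130 − 3·82 = -325
ΔJ = -325 − (-103) = -222; ΔZ = 82 − 8 = 74
Score = 4·(-222) + (-5)·74 = -1258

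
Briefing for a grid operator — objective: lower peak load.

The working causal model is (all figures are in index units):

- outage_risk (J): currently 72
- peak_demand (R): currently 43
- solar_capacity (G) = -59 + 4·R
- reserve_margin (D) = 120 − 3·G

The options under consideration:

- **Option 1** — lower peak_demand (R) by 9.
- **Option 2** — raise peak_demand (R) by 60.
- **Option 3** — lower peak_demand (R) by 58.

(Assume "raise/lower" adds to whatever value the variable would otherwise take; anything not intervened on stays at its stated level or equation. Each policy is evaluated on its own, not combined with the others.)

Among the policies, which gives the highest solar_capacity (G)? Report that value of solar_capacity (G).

Option 1 (R − 9):
  R = 43 − 9 = 34
  G = -59 + 4·34 = 77
Option 2 (R + 60):
  R = 43 + 60 = 103
  G = -59 + 4·103 = 353
Option 3 (R − 58):
  R = 43 − 58 = -15
  G = -59 + 4·(-15) = -119
Comparing — Option 1: G=77, Option 2: G=353, Option 3: G=-119. Highest is 353 (Option 2).

353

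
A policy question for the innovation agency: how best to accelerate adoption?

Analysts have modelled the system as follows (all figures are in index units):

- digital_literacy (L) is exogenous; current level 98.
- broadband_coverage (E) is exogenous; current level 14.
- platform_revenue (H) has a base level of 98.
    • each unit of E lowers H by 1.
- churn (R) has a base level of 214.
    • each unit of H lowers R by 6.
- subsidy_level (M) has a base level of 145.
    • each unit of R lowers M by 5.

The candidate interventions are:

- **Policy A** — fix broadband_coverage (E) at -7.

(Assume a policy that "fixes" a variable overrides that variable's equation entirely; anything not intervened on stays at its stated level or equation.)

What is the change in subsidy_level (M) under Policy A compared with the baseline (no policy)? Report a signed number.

Baseline:
  E = 14
  H = 98 − 14 = 84
  R = 214 − 6·84 = -290
  M = 145 − 5·(-290) = 1595
Policy A (E := -7):
  E = -7
  H = 98 − (-7) = 105
  R = 214 − 6·105 = -416
  M = 145 − 5·(-416) = 2225
Change in M: 2225 − 1595 = 630

630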